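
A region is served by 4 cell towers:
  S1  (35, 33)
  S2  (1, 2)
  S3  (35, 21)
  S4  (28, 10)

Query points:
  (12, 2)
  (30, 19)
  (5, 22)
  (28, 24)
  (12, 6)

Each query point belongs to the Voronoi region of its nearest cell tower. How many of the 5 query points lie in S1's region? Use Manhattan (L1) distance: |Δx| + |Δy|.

(12, 2) — d to each: S1:54, S2:11, S3:42, S4:24 → nearest is S2
(30, 19) — d to each: S1:19, S2:46, S3:7, S4:11 → nearest is S3
(5, 22) — d to each: S1:41, S2:24, S3:31, S4:35 → nearest is S2
(28, 24) — d to each: S1:16, S2:49, S3:10, S4:14 → nearest is S3
(12, 6) — d to each: S1:50, S2:15, S3:38, S4:20 → nearest is S2
0 of the 5 points have S1 as nearest.

0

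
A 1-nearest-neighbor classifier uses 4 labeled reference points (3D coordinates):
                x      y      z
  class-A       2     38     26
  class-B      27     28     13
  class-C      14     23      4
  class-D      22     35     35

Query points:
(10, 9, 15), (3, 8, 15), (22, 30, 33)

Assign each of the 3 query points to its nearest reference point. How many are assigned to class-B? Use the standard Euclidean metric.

(10, 9, 15) — d² to each: class-A:1026, class-B:654, class-C:333, class-D:1220 → nearest is class-C
(3, 8, 15) — d² to each: class-A:1022, class-B:980, class-C:467, class-D:1490 → nearest is class-C
(22, 30, 33) — d² to each: class-A:513, class-B:429, class-C:954, class-D:29 → nearest is class-D
0 of the 3 points have class-B as nearest.

0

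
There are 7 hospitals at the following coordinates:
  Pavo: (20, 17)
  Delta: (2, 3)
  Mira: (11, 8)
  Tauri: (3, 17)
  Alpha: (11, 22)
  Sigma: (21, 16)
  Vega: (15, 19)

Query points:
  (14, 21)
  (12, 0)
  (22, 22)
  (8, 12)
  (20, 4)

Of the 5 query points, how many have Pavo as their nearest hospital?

(14, 21) — d² to each: Pavo:52, Delta:468, Mira:178, Tauri:137, Alpha:10, Sigma:74, Vega:5 → nearest is Vega
(12, 0) — d² to each: Pavo:353, Delta:109, Mira:65, Tauri:370, Alpha:485, Sigma:337, Vega:370 → nearest is Mira
(22, 22) — d² to each: Pavo:29, Delta:761, Mira:317, Tauri:386, Alpha:121, Sigma:37, Vega:58 → nearest is Pavo
(8, 12) — d² to each: Pavo:169, Delta:117, Mira:25, Tauri:50, Alpha:109, Sigma:185, Vega:98 → nearest is Mira
(20, 4) — d² to each: Pavo:169, Delta:325, Mira:97, Tauri:458, Alpha:405, Sigma:145, Vega:250 → nearest is Mira
1 of the 5 points has Pavo as nearest.

1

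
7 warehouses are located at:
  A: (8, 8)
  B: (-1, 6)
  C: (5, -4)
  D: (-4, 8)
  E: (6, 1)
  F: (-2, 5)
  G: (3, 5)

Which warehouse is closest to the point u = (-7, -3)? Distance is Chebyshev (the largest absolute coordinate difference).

F

d(u,A) = max(15, 11) = 15
d(u,B) = max(6, 9) = 9
d(u,C) = max(12, 1) = 12
d(u,D) = max(3, 11) = 11
d(u,E) = max(13, 4) = 13
d(u,F) = max(5, 8) = 8
d(u,G) = max(10, 8) = 10
Minimum is at F.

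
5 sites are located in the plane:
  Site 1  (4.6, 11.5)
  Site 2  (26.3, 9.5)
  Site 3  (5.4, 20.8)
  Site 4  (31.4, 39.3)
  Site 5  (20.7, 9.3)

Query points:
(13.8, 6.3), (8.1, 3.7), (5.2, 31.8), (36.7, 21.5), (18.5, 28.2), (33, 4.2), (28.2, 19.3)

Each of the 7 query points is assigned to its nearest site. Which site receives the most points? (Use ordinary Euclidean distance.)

Site 2

(13.8, 6.3) — d² to each: Site 1:111.68, Site 2:166.49, Site 3:280.81, Site 4:1398.76, Site 5:56.61 → nearest is Site 5
(8.1, 3.7) — d² to each: Site 1:73.09, Site 2:364.88, Site 3:299.7, Site 4:1810.25, Site 5:190.12 → nearest is Site 1
(5.2, 31.8) — d² to each: Site 1:412.45, Site 2:942.5, Site 3:121.04, Site 4:742.69, Site 5:746.5 → nearest is Site 3
(36.7, 21.5) — d² to each: Site 1:1130.41, Site 2:252.16, Site 3:980.18, Site 4:344.93, Site 5:404.84 → nearest is Site 2
(18.5, 28.2) — d² to each: Site 1:472.1, Site 2:410.53, Site 3:226.37, Site 4:289.62, Site 5:362.05 → nearest is Site 3
(33, 4.2) — d² to each: Site 1:859.85, Site 2:72.98, Site 3:1037.32, Site 4:1234.57, Site 5:177.3 → nearest is Site 2
(28.2, 19.3) — d² to each: Site 1:617.8, Site 2:99.65, Site 3:522.09, Site 4:410.24, Site 5:156.25 → nearest is Site 2
Tally — Site 1:1, Site 2:3, Site 3:2, Site 5:1. Site 2 captures the most (3).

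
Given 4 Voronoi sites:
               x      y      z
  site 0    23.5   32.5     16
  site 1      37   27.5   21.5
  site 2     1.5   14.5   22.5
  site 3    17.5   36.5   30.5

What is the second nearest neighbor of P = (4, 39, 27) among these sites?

Squared Euclidean distances:
d²(P, site 0) = (4−23.5)² + (39−32.5)² + (27−16)² = 380.25 + 42.25 + 121 = 543.5
d²(P, site 1) = (4−37)² + (39−27.5)² + (27−21.5)² = 1089 + 132.25 + 30.25 = 1251.5
d²(P, site 2) = (4−1.5)² + (39−14.5)² + (27−22.5)² = 6.25 + 600.25 + 20.25 = 626.75
d²(P, site 3) = (4−17.5)² + (39−36.5)² + (27−30.5)² = 182.25 + 6.25 + 12.25 = 200.75
Sorted ascending: site 3, site 0, site 2, … — the second-nearest is site 0.

site 0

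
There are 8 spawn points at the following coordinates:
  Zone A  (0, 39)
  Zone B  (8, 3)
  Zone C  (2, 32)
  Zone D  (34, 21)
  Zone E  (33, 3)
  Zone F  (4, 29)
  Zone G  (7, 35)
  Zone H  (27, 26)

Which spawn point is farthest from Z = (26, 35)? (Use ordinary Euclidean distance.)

Zone B

Compare squared distances (the ordering matches that of the actual distances):
d²(Z, Zone A) = (26−0)² + (35−39)² = 676 + 16 = 692
d²(Z, Zone B) = (26−8)² + (35−3)² = 324 + 1024 = 1348
d²(Z, Zone C) = (26−2)² + (35−32)² = 576 + 9 = 585
d²(Z, Zone D) = (26−34)² + (35−21)² = 64 + 196 = 260
d²(Z, Zone E) = (26−33)² + (35−3)² = 49 + 1024 = 1073
d²(Z, Zone F) = (26−4)² + (35−29)² = 484 + 36 = 520
d²(Z, Zone G) = (26−7)² + (35−35)² = 361 + 0 = 361
d²(Z, Zone H) = (26−27)² + (35−26)² = 1 + 81 = 82
The largest is to Zone B.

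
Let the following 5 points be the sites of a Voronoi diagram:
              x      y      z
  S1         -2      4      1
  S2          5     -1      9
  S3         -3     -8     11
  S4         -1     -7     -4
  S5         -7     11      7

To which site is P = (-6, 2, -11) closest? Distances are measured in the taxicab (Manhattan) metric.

S1

d(P,S1) = |-6−(-2)| + |2−4| + |-11−1| = 4 + 2 + 12 = 18
d(P,S2) = |-6−5| + |2−(-1)| + |-11−9| = 11 + 3 + 20 = 34
d(P,S3) = |-6−(-3)| + |2−(-8)| + |-11−11| = 3 + 10 + 22 = 35
d(P,S4) = |-6−(-1)| + |2−(-7)| + |-11−(-4)| = 5 + 9 + 7 = 21
d(P,S5) = |-6−(-7)| + |2−11| + |-11−7| = 1 + 9 + 18 = 28
Minimum is at S1.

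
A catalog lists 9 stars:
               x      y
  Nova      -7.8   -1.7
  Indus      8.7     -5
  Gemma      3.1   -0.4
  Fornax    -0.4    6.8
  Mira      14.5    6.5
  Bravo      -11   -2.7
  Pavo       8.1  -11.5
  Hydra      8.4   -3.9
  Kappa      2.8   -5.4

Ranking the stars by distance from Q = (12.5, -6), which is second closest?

Hydra

Compare squared distances (the ordering matches that of the actual distances):
d²(Q, Nova) = (12.5−(-7.8))² + (-6−(-1.7))² = 412.09 + 18.49 = 430.58
d²(Q, Indus) = (12.5−8.7)² + (-6−(-5))² = 14.44 + 1 = 15.44
d²(Q, Gemma) = (12.5−3.1)² + (-6−(-0.4))² = 88.36 + 31.36 = 119.72
d²(Q, Fornax) = (12.5−(-0.4))² + (-6−6.8)² = 166.41 + 163.84 = 330.25
d²(Q, Mira) = (12.5−14.5)² + (-6−6.5)² = 4 + 156.25 = 160.25
d²(Q, Bravo) = (12.5−(-11))² + (-6−(-2.7))² = 552.25 + 10.89 = 563.14
d²(Q, Pavo) = (12.5−8.1)² + (-6−(-11.5))² = 19.36 + 30.25 = 49.61
d²(Q, Hydra) = (12.5−8.4)² + (-6−(-3.9))² = 16.81 + 4.41 = 21.22
d²(Q, Kappa) = (12.5−2.8)² + (-6−(-5.4))² = 94.09 + 0.36 = 94.45
Sorted ascending: Indus, Hydra, Pavo, … — the second-nearest is Hydra.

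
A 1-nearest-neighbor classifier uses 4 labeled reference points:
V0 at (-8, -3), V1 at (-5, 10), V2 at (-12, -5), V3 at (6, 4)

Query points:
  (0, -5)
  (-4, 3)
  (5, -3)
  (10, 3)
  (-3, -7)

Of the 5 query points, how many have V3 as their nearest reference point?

(0, -5) — d² to each: V0:68, V1:250, V2:144, V3:117 → nearest is V0
(-4, 3) — d² to each: V0:52, V1:50, V2:128, V3:101 → nearest is V1
(5, -3) — d² to each: V0:169, V1:269, V2:293, V3:50 → nearest is V3
(10, 3) — d² to each: V0:360, V1:274, V2:548, V3:17 → nearest is V3
(-3, -7) — d² to each: V0:41, V1:293, V2:85, V3:202 → nearest is V0
2 of the 5 points have V3 as nearest.

2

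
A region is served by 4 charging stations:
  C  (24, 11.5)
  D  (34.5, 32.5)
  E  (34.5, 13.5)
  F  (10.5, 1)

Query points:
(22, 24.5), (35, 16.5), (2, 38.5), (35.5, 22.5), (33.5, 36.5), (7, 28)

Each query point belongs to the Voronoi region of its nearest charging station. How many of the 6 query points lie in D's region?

(22, 24.5) — d² to each: C:173, D:220.25, E:277.25, F:684.5 → nearest is C
(35, 16.5) — d² to each: C:146, D:256.25, E:9.25, F:840.5 → nearest is E
(2, 38.5) — d² to each: C:1213, D:1092.25, E:1681.25, F:1478.5 → nearest is D
(35.5, 22.5) — d² to each: C:253.25, D:101, E:82, F:1087.25 → nearest is E
(33.5, 36.5) — d² to each: C:715.25, D:17, E:530, F:1789.25 → nearest is D
(7, 28) — d² to each: C:561.25, D:776.5, E:966.5, F:741.25 → nearest is C
2 of the 6 points have D as nearest.

2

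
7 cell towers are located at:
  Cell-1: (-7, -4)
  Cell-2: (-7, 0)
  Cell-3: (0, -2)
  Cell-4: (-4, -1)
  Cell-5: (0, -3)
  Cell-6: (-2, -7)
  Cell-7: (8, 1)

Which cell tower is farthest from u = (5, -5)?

Squared Euclidean distances:
d²(u, Cell-1) = (5−(-7))² + (-5−(-4))² = 144 + 1 = 145
d²(u, Cell-2) = (5−(-7))² + (-5−0)² = 144 + 25 = 169
d²(u, Cell-3) = (5−0)² + (-5−(-2))² = 25 + 9 = 34
d²(u, Cell-4) = (5−(-4))² + (-5−(-1))² = 81 + 16 = 97
d²(u, Cell-5) = (5−0)² + (-5−(-3))² = 25 + 4 = 29
d²(u, Cell-6) = (5−(-2))² + (-5−(-7))² = 49 + 4 = 53
d²(u, Cell-7) = (5−8)² + (-5−1)² = 9 + 36 = 45
The largest is to Cell-2.

Cell-2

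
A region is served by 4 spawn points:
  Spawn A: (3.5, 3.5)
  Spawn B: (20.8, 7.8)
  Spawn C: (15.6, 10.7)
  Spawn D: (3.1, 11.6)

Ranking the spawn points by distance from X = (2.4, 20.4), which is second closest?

Spawn C

Since √ is increasing, it suffices to compare squared distances:
d²(X, Spawn A) = (2.4−3.5)² + (20.4−3.5)² = 1.21 + 285.61 = 286.82
d²(X, Spawn B) = (2.4−20.8)² + (20.4−7.8)² = 338.56 + 158.76 = 497.32
d²(X, Spawn C) = (2.4−15.6)² + (20.4−10.7)² = 174.24 + 94.09 = 268.33
d²(X, Spawn D) = (2.4−3.1)² + (20.4−11.6)² = 0.49 + 77.44 = 77.93
Sorted ascending: Spawn D, Spawn C, Spawn A, … — the second-nearest is Spawn C.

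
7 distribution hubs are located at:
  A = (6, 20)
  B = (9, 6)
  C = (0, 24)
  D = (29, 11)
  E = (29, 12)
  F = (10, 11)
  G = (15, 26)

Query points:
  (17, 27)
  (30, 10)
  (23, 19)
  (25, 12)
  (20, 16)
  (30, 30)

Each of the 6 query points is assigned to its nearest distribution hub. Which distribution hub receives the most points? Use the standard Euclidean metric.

E

(17, 27) — d² to each: A:170, B:505, C:298, D:400, E:369, F:305, G:5 → nearest is G
(30, 10) — d² to each: A:676, B:457, C:1096, D:2, E:5, F:401, G:481 → nearest is D
(23, 19) — d² to each: A:290, B:365, C:554, D:100, E:85, F:233, G:113 → nearest is E
(25, 12) — d² to each: A:425, B:292, C:769, D:17, E:16, F:226, G:296 → nearest is E
(20, 16) — d² to each: A:212, B:221, C:464, D:106, E:97, F:125, G:125 → nearest is E
(30, 30) — d² to each: A:676, B:1017, C:936, D:362, E:325, F:761, G:241 → nearest is G
Tally — D:1, E:3, G:2. E captures the most (3).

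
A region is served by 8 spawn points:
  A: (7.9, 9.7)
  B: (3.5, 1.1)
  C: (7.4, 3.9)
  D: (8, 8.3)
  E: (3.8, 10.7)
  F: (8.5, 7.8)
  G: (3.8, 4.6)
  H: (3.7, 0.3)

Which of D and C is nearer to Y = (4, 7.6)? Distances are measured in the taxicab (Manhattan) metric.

d(Y,D) = |4−8| + |7.6−8.3| = 4 + 0.7 = 4.7
d(Y,C) = |4−7.4| + |7.6−3.9| = 3.4 + 3.7 = 7.1
4.7 < 7.1, so D is closer.

D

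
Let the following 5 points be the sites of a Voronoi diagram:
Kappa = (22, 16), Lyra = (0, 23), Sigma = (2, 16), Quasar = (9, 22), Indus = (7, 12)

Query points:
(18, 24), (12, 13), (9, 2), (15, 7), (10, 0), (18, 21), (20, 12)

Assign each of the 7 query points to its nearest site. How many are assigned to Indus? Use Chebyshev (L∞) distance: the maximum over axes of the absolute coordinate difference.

4

(18, 24) — d to each: Kappa:8, Lyra:18, Sigma:16, Quasar:9, Indus:12 → nearest is Kappa
(12, 13) — d to each: Kappa:10, Lyra:12, Sigma:10, Quasar:9, Indus:5 → nearest is Indus
(9, 2) — d to each: Kappa:14, Lyra:21, Sigma:14, Quasar:20, Indus:10 → nearest is Indus
(15, 7) — d to each: Kappa:9, Lyra:16, Sigma:13, Quasar:15, Indus:8 → nearest is Indus
(10, 0) — d to each: Kappa:16, Lyra:23, Sigma:16, Quasar:22, Indus:12 → nearest is Indus
(18, 21) — d to each: Kappa:5, Lyra:18, Sigma:16, Quasar:9, Indus:11 → nearest is Kappa
(20, 12) — d to each: Kappa:4, Lyra:20, Sigma:18, Quasar:11, Indus:13 → nearest is Kappa
4 of the 7 points have Indus as nearest.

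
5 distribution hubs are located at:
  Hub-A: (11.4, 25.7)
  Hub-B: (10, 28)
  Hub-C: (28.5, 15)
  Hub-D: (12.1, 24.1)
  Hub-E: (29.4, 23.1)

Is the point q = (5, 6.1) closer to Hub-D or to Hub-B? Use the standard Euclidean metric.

Compare squared distances:
d²(q, Hub-D) = (5−12.1)² + (6.1−24.1)² = 50.41 + 324 = 374.41
d²(q, Hub-B) = (5−10)² + (6.1−28)² = 25 + 479.61 = 504.61
374.41 < 504.61, so Hub-D is closer.

Hub-D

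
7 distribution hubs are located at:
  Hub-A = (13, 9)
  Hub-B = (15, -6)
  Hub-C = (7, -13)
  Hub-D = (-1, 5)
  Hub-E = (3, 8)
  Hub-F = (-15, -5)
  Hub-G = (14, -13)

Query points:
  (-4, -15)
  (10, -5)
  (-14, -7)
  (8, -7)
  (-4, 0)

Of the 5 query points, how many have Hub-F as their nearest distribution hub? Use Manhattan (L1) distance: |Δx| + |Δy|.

(-4, -15) — d to each: Hub-A:41, Hub-B:28, Hub-C:13, Hub-D:23, Hub-E:30, Hub-F:21, Hub-G:20 → nearest is Hub-C
(10, -5) — d to each: Hub-A:17, Hub-B:6, Hub-C:11, Hub-D:21, Hub-E:20, Hub-F:25, Hub-G:12 → nearest is Hub-B
(-14, -7) — d to each: Hub-A:43, Hub-B:30, Hub-C:27, Hub-D:25, Hub-E:32, Hub-F:3, Hub-G:34 → nearest is Hub-F
(8, -7) — d to each: Hub-A:21, Hub-B:8, Hub-C:7, Hub-D:21, Hub-E:20, Hub-F:25, Hub-G:12 → nearest is Hub-C
(-4, 0) — d to each: Hub-A:26, Hub-B:25, Hub-C:24, Hub-D:8, Hub-E:15, Hub-F:16, Hub-G:31 → nearest is Hub-D
1 of the 5 points has Hub-F as nearest.

1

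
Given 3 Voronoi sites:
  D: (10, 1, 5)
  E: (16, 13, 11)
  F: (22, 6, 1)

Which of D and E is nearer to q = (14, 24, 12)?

E

Compare squared distances:
|qD|² = (14−10)² + (24−1)² + (12−5)² = 16 + 529 + 49 = 594
|qE|² = (14−16)² + (24−13)² + (12−11)² = 4 + 121 + 1 = 126
594 > 126, so E is closer.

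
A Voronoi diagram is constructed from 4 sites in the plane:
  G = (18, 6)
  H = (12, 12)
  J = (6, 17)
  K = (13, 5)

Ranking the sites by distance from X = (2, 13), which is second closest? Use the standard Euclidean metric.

Since √ is increasing, it suffices to compare squared distances:
|XG|² = 256 + 49 = 305
|XH|² = 100 + 1 = 101
|XJ|² = 16 + 16 = 32
|XK|² = 121 + 64 = 185
Sorted ascending: J, H, K, … — the second-nearest is H.

H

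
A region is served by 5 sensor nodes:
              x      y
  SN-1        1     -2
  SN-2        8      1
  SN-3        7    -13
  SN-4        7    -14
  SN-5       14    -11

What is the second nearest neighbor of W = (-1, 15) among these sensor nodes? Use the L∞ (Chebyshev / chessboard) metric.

SN-1

d(W, SN-1) = max(2, 17) = 17
d(W, SN-2) = max(9, 14) = 14
d(W, SN-3) = max(8, 28) = 28
d(W, SN-4) = max(8, 29) = 29
d(W, SN-5) = max(15, 26) = 26
Sorted ascending: SN-2, SN-1, SN-5, … — the second-nearest is SN-1.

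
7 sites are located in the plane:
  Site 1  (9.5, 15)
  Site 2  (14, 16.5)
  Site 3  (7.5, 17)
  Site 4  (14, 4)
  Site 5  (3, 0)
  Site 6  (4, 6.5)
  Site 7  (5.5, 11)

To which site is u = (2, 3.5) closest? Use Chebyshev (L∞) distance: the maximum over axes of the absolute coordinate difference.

d(u, Site 1) = max(7.5, 11.5) = 11.5
d(u, Site 2) = max(12, 13) = 13
d(u, Site 3) = max(5.5, 13.5) = 13.5
d(u, Site 4) = max(12, 0.5) = 12
d(u, Site 5) = max(1, 3.5) = 3.5
d(u, Site 6) = max(2, 3) = 3
d(u, Site 7) = max(3.5, 7.5) = 7.5
Site 6 is nearest.

Site 6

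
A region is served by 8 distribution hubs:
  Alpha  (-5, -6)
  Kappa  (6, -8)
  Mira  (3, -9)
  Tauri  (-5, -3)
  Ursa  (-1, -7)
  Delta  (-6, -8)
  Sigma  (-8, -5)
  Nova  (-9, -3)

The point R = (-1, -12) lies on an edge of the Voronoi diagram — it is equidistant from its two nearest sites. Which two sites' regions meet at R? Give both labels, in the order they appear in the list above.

Squared distances from R to each site:
d²(R, Alpha) = 16 + 36 = 52
d²(R, Kappa) = 49 + 16 = 65
d²(R, Mira) = 16 + 9 = 25
d²(R, Tauri) = 16 + 81 = 97
d²(R, Ursa) = 0 + 25 = 25
d²(R, Delta) = 25 + 16 = 41
d²(R, Sigma) = 49 + 49 = 98
d²(R, Nova) = 64 + 81 = 145
R is equidistant from Mira and Ursa (both at squared distance 25), and every other site is strictly farther — so R lies on the Mira–Ursa Voronoi edge.

Mira and Ursa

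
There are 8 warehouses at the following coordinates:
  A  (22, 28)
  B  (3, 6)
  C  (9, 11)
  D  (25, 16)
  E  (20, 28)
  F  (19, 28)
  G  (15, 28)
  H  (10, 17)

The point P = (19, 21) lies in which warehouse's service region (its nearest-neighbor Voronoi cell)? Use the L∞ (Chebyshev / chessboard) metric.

d(P,A) = max(3, 7) = 7
d(P,B) = max(16, 15) = 16
d(P,C) = max(10, 10) = 10
d(P,D) = max(6, 5) = 6
d(P,E) = max(1, 7) = 7
d(P,F) = max(0, 7) = 7
d(P,G) = max(4, 7) = 7
d(P,H) = max(9, 4) = 9
The smallest is to D, so P lies in the Voronoi region of D.

D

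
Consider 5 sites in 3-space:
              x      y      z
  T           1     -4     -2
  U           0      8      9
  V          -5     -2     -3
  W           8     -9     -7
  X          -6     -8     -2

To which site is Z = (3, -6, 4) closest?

T

Squared Euclidean distances:
|ZT|² = (3−1)² + (-6−(-4))² + (4−(-2))² = 4 + 4 + 36 = 44
|ZU|² = (3−0)² + (-6−8)² + (4−9)² = 9 + 196 + 25 = 230
|ZV|² = (3−(-5))² + (-6−(-2))² + (4−(-3))² = 64 + 16 + 49 = 129
|ZW|² = (3−8)² + (-6−(-9))² + (4−(-7))² = 25 + 9 + 121 = 155
|ZX|² = (3−(-6))² + (-6−(-8))² + (4−(-2))² = 81 + 4 + 36 = 121
T is nearest.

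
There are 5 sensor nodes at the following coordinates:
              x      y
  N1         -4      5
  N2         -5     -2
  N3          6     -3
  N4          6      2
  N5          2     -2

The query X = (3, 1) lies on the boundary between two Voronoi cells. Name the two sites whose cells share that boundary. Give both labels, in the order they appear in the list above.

N4 and N5

Squared distances from X to each site:
|XN1|² = (3−(-4))² + (1−5)² = 49 + 16 = 65
|XN2|² = (3−(-5))² + (1−(-2))² = 64 + 9 = 73
|XN3|² = (3−6)² + (1−(-3))² = 9 + 16 = 25
|XN4|² = (3−6)² + (1−2)² = 9 + 1 = 10
|XN5|² = (3−2)² + (1−(-2))² = 1 + 9 = 10
X is equidistant from N4 and N5 (both at squared distance 10), and every other site is strictly farther — so X lies on the N4–N5 Voronoi edge.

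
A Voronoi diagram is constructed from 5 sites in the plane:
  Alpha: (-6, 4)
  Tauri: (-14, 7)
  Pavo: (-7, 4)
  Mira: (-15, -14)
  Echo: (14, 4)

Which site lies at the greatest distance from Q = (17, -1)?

Since √ is increasing, it suffices to compare squared distances:
d²(Q, Alpha) = (17−(-6))² + (-1−4)² = 529 + 25 = 554
d²(Q, Tauri) = (17−(-14))² + (-1−7)² = 961 + 64 = 1025
d²(Q, Pavo) = (17−(-7))² + (-1−4)² = 576 + 25 = 601
d²(Q, Mira) = (17−(-15))² + (-1−(-14))² = 1024 + 169 = 1193
d²(Q, Echo) = (17−14)² + (-1−4)² = 9 + 25 = 34
The largest is to Mira.

Mira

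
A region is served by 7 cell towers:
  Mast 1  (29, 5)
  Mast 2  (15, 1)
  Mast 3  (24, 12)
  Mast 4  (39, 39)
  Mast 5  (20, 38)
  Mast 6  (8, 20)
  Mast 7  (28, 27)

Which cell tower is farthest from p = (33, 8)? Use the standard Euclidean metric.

Since √ is increasing, it suffices to compare squared distances:
d²(p, Mast 1) = (33−29)² + (8−5)² = 16 + 9 = 25
d²(p, Mast 2) = (33−15)² + (8−1)² = 324 + 49 = 373
d²(p, Mast 3) = (33−24)² + (8−12)² = 81 + 16 = 97
d²(p, Mast 4) = (33−39)² + (8−39)² = 36 + 961 = 997
d²(p, Mast 5) = (33−20)² + (8−38)² = 169 + 900 = 1069
d²(p, Mast 6) = (33−8)² + (8−20)² = 625 + 144 = 769
d²(p, Mast 7) = (33−28)² + (8−27)² = 25 + 361 = 386
The largest is to Mast 5.

Mast 5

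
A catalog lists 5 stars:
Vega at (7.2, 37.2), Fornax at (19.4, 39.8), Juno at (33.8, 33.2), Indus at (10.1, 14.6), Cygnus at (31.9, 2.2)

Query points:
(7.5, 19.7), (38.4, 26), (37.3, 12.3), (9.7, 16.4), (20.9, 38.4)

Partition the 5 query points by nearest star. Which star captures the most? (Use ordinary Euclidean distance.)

(7.5, 19.7) — d² to each: Vega:306.34, Fornax:545.62, Juno:873.94, Indus:32.77, Cygnus:901.61 → nearest is Indus
(38.4, 26) — d² to each: Vega:1098.88, Fornax:551.44, Juno:73, Indus:930.85, Cygnus:608.69 → nearest is Juno
(37.3, 12.3) — d² to each: Vega:1526.02, Fornax:1076.66, Juno:449.06, Indus:745.13, Cygnus:131.17 → nearest is Cygnus
(9.7, 16.4) — d² to each: Vega:438.89, Fornax:641.65, Juno:863.05, Indus:3.4, Cygnus:694.48 → nearest is Indus
(20.9, 38.4) — d² to each: Vega:189.13, Fornax:4.21, Juno:193.45, Indus:683.08, Cygnus:1431.44 → nearest is Fornax
Tally — Fornax:1, Juno:1, Indus:2, Cygnus:1. Indus captures the most (2).

Indus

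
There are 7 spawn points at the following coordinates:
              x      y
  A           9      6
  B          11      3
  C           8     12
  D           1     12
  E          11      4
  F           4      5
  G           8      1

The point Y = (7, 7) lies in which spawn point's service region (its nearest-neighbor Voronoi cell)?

A

Squared Euclidean distances:
|YA|² = (7−9)² + (7−6)² = 4 + 1 = 5
|YB|² = (7−11)² + (7−3)² = 16 + 16 = 32
|YC|² = (7−8)² + (7−12)² = 1 + 25 = 26
|YD|² = (7−1)² + (7−12)² = 36 + 25 = 61
|YE|² = (7−11)² + (7−4)² = 16 + 9 = 25
|YF|² = (7−4)² + (7−5)² = 9 + 4 = 13
|YG|² = (7−8)² + (7−1)² = 1 + 36 = 37
The smallest is to A, so Y lies in the Voronoi region of A.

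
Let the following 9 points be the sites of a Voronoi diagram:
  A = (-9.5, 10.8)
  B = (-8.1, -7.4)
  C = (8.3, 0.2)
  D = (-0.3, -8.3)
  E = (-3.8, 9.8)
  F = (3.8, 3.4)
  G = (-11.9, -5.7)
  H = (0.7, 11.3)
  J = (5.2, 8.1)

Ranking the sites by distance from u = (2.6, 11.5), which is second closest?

J

Squared Euclidean distances:
|uA|² = (2.6−(-9.5))² + (11.5−10.8)² = 146.41 + 0.49 = 146.9
|uB|² = (2.6−(-8.1))² + (11.5−(-7.4))² = 114.49 + 357.21 = 471.7
|uC|² = (2.6−8.3)² + (11.5−0.2)² = 32.49 + 127.69 = 160.18
|uD|² = (2.6−(-0.3))² + (11.5−(-8.3))² = 8.41 + 392.04 = 400.45
|uE|² = (2.6−(-3.8))² + (11.5−9.8)² = 40.96 + 2.89 = 43.85
|uF|² = (2.6−3.8)² + (11.5−3.4)² = 1.44 + 65.61 = 67.05
|uG|² = (2.6−(-11.9))² + (11.5−(-5.7))² = 210.25 + 295.84 = 506.09
|uH|² = (2.6−0.7)² + (11.5−11.3)² = 3.61 + 0.04 = 3.65
|uJ|² = (2.6−5.2)² + (11.5−8.1)² = 6.76 + 11.56 = 18.32
Sorted ascending: H, J, E, … — the second-nearest is J.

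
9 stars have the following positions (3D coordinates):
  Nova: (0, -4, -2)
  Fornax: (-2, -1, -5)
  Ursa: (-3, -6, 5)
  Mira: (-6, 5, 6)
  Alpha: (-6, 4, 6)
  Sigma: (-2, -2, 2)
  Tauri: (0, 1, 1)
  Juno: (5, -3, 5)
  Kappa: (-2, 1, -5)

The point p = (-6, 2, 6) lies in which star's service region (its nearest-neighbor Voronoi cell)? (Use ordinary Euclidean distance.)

Squared Euclidean distances:
d²(p, Nova) = (-6−0)² + (2−(-4))² + (6−(-2))² = 36 + 36 + 64 = 136
d²(p, Fornax) = (-6−(-2))² + (2−(-1))² + (6−(-5))² = 16 + 9 + 121 = 146
d²(p, Ursa) = (-6−(-3))² + (2−(-6))² + (6−5)² = 9 + 64 + 1 = 74
d²(p, Mira) = (-6−(-6))² + (2−5)² + (6−6)² = 0 + 9 + 0 = 9
d²(p, Alpha) = (-6−(-6))² + (2−4)² + (6−6)² = 0 + 4 + 0 = 4
d²(p, Sigma) = (-6−(-2))² + (2−(-2))² + (6−2)² = 16 + 16 + 16 = 48
d²(p, Tauri) = (-6−0)² + (2−1)² + (6−1)² = 36 + 1 + 25 = 62
d²(p, Juno) = (-6−5)² + (2−(-3))² + (6−5)² = 121 + 25 + 1 = 147
d²(p, Kappa) = (-6−(-2))² + (2−1)² + (6−(-5))² = 16 + 1 + 121 = 138
Alpha is nearest.

Alpha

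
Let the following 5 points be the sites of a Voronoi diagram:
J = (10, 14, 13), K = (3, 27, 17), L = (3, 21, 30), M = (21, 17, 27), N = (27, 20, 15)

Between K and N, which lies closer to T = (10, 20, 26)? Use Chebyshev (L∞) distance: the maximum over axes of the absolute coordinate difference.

d(T,K) = max(7, 7, 9) = 9
d(T,N) = max(17, 0, 11) = 17
9 < 17, so K is closer.

K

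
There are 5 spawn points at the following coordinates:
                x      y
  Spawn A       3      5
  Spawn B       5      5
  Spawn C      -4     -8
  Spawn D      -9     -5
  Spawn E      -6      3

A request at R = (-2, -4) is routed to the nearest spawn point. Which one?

Squared Euclidean distances:
d²(R, Spawn A) = (-2−3)² + (-4−5)² = 25 + 81 = 106
d²(R, Spawn B) = (-2−5)² + (-4−5)² = 49 + 81 = 130
d²(R, Spawn C) = (-2−(-4))² + (-4−(-8))² = 4 + 16 = 20
d²(R, Spawn D) = (-2−(-9))² + (-4−(-5))² = 49 + 1 = 50
d²(R, Spawn E) = (-2−(-6))² + (-4−3)² = 16 + 49 = 65
Minimum is at Spawn C.

Spawn C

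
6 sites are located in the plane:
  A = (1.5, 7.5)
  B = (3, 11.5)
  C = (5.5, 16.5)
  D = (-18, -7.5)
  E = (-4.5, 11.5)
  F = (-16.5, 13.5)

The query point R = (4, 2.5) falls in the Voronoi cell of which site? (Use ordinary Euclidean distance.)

A

Since √ is increasing, it suffices to compare squared distances:
|RA|² = 6.25 + 25 = 31.25
|RB|² = 1 + 81 = 82
|RC|² = 2.25 + 196 = 198.25
|RD|² = 484 + 100 = 584
|RE|² = 72.25 + 81 = 153.25
|RF|² = 420.25 + 121 = 541.25
A is nearest.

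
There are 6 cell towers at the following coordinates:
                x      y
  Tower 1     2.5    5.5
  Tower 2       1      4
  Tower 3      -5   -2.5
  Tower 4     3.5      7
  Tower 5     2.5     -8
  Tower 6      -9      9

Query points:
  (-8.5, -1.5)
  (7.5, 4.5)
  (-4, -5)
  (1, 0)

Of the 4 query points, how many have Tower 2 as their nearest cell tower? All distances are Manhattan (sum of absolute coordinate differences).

(-8.5, -1.5) — d to each: Tower 1:18, Tower 2:15, Tower 3:4.5, Tower 4:20.5, Tower 5:17.5, Tower 6:11 → nearest is Tower 3
(7.5, 4.5) — d to each: Tower 1:6, Tower 2:7, Tower 3:19.5, Tower 4:6.5, Tower 5:17.5, Tower 6:21 → nearest is Tower 1
(-4, -5) — d to each: Tower 1:17, Tower 2:14, Tower 3:3.5, Tower 4:19.5, Tower 5:9.5, Tower 6:19 → nearest is Tower 3
(1, 0) — d to each: Tower 1:7, Tower 2:4, Tower 3:8.5, Tower 4:9.5, Tower 5:9.5, Tower 6:19 → nearest is Tower 2
1 of the 4 points has Tower 2 as nearest.

1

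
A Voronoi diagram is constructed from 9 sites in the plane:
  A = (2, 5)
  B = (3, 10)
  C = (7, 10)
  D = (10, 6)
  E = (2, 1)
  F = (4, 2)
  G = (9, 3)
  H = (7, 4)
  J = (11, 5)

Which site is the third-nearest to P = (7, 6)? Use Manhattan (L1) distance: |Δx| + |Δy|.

d(P,A) = |7−2| + |6−5| = 5 + 1 = 6
d(P,B) = |7−3| + |6−10| = 4 + 4 = 8
d(P,C) = |7−7| + |6−10| = 0 + 4 = 4
d(P,D) = |7−10| + |6−6| = 3 + 0 = 3
d(P,E) = |7−2| + |6−1| = 5 + 5 = 10
d(P,F) = |7−4| + |6−2| = 3 + 4 = 7
d(P,G) = |7−9| + |6−3| = 2 + 3 = 5
d(P,H) = |7−7| + |6−4| = 0 + 2 = 2
d(P,J) = |7−11| + |6−5| = 4 + 1 = 5
Sorted ascending: H, D, C, G, … — the third-nearest is C.

C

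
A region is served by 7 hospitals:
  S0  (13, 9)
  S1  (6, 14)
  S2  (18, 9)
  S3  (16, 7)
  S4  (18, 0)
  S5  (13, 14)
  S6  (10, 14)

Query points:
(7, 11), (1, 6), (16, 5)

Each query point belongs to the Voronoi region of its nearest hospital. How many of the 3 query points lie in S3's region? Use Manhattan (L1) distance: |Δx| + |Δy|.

(7, 11) — d to each: S0:8, S1:4, S2:13, S3:13, S4:22, S5:9, S6:6 → nearest is S1
(1, 6) — d to each: S0:15, S1:13, S2:20, S3:16, S4:23, S5:20, S6:17 → nearest is S1
(16, 5) — d to each: S0:7, S1:19, S2:6, S3:2, S4:7, S5:12, S6:15 → nearest is S3
1 of the 3 points has S3 as nearest.

1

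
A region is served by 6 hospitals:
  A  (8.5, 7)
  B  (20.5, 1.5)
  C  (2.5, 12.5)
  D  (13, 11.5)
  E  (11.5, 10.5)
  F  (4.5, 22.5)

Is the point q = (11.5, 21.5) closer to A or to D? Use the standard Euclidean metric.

D

Compare squared distances:
|qA|² = (11.5−8.5)² + (21.5−7)² = 9 + 210.25 = 219.25
|qD|² = (11.5−13)² + (21.5−11.5)² = 2.25 + 100 = 102.25
219.25 > 102.25, so D is closer.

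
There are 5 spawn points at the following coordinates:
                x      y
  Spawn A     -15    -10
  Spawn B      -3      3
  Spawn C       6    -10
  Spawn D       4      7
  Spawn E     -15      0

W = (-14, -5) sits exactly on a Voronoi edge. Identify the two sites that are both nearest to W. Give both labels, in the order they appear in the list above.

Squared distances from W to each site:
d²(W, Spawn A) = 1 + 25 = 26
d²(W, Spawn B) = 121 + 64 = 185
d²(W, Spawn C) = 400 + 25 = 425
d²(W, Spawn D) = 324 + 144 = 468
d²(W, Spawn E) = 1 + 25 = 26
W is equidistant from Spawn A and Spawn E (both at squared distance 26), and every other site is strictly farther — so W lies on the Spawn A–Spawn E Voronoi edge.

Spawn A and Spawn E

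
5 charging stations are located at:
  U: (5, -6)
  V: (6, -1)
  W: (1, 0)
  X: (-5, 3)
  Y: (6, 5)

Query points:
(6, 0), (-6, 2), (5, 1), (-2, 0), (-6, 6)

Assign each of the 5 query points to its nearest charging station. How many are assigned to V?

(6, 0) — d² to each: U:37, V:1, W:25, X:130, Y:25 → nearest is V
(-6, 2) — d² to each: U:185, V:153, W:53, X:2, Y:153 → nearest is X
(5, 1) — d² to each: U:49, V:5, W:17, X:104, Y:17 → nearest is V
(-2, 0) — d² to each: U:85, V:65, W:9, X:18, Y:89 → nearest is W
(-6, 6) — d² to each: U:265, V:193, W:85, X:10, Y:145 → nearest is X
2 of the 5 points have V as nearest.

2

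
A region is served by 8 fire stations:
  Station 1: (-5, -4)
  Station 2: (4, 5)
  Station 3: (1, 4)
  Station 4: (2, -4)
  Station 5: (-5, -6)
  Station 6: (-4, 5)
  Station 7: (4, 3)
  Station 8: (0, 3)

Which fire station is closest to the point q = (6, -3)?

Since √ is increasing, it suffices to compare squared distances:
d²(q, Station 1) = (6−(-5))² + (-3−(-4))² = 121 + 1 = 122
d²(q, Station 2) = (6−4)² + (-3−5)² = 4 + 64 = 68
d²(q, Station 3) = (6−1)² + (-3−4)² = 25 + 49 = 74
d²(q, Station 4) = (6−2)² + (-3−(-4))² = 16 + 1 = 17
d²(q, Station 5) = (6−(-5))² + (-3−(-6))² = 121 + 9 = 130
d²(q, Station 6) = (6−(-4))² + (-3−5)² = 100 + 64 = 164
d²(q, Station 7) = (6−4)² + (-3−3)² = 4 + 36 = 40
d²(q, Station 8) = (6−0)² + (-3−3)² = 36 + 36 = 72
Station 4 is nearest.

Station 4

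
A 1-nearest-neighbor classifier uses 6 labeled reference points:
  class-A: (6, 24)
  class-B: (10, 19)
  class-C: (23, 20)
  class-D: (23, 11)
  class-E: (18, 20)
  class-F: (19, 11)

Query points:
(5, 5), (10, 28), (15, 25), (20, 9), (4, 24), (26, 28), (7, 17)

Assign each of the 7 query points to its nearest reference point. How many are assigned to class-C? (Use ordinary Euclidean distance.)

(5, 5) — d² to each: class-A:362, class-B:221, class-C:549, class-D:360, class-E:394, class-F:232 → nearest is class-B
(10, 28) — d² to each: class-A:32, class-B:81, class-C:233, class-D:458, class-E:128, class-F:370 → nearest is class-A
(15, 25) — d² to each: class-A:82, class-B:61, class-C:89, class-D:260, class-E:34, class-F:212 → nearest is class-E
(20, 9) — d² to each: class-A:421, class-B:200, class-C:130, class-D:13, class-E:125, class-F:5 → nearest is class-F
(4, 24) — d² to each: class-A:4, class-B:61, class-C:377, class-D:530, class-E:212, class-F:394 → nearest is class-A
(26, 28) — d² to each: class-A:416, class-B:337, class-C:73, class-D:298, class-E:128, class-F:338 → nearest is class-C
(7, 17) — d² to each: class-A:50, class-B:13, class-C:265, class-D:292, class-E:130, class-F:180 → nearest is class-B
1 of the 7 points has class-C as nearest.

1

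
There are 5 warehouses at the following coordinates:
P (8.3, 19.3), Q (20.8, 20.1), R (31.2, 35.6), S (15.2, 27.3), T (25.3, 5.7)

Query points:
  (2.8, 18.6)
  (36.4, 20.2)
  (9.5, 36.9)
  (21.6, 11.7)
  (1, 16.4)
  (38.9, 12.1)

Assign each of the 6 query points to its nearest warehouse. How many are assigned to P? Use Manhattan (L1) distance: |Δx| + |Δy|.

(2.8, 18.6) — d to each: P:6.2, Q:19.5, R:45.4, S:21.1, T:35.4 → nearest is P
(36.4, 20.2) — d to each: P:29, Q:15.7, R:20.6, S:28.3, T:25.6 → nearest is Q
(9.5, 36.9) — d to each: P:18.8, Q:28.1, R:23, S:15.3, T:47 → nearest is S
(21.6, 11.7) — d to each: P:20.9, Q:9.2, R:33.5, S:22, T:9.7 → nearest is Q
(1, 16.4) — d to each: P:10.2, Q:23.5, R:49.4, S:25.1, T:35 → nearest is P
(38.9, 12.1) — d to each: P:37.8, Q:26.1, R:31.2, S:38.9, T:20 → nearest is T
2 of the 6 points have P as nearest.

2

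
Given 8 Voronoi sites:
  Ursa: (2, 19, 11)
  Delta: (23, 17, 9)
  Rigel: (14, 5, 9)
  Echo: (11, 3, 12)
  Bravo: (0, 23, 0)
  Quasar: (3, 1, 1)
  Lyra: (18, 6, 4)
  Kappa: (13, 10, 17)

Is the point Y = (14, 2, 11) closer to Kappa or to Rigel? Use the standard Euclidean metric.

Compare squared distances:
d²(Y, Kappa) = (14−13)² + (2−10)² + (11−17)² = 1 + 64 + 36 = 101
d²(Y, Rigel) = (14−14)² + (2−5)² + (11−9)² = 0 + 9 + 4 = 13
101 > 13, so Rigel is closer.

Rigel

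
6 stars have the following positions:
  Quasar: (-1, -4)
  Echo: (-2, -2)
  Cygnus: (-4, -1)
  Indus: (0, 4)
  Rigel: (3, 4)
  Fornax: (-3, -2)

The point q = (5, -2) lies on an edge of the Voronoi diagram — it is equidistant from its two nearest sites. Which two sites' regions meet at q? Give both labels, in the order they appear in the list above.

Squared distances from q to each site:
d²(q, Quasar) = 36 + 4 = 40
d²(q, Echo) = 49 + 0 = 49
d²(q, Cygnus) = 81 + 1 = 82
d²(q, Indus) = 25 + 36 = 61
d²(q, Rigel) = 4 + 36 = 40
d²(q, Fornax) = 64 + 0 = 64
q is equidistant from Quasar and Rigel (both at squared distance 40), and every other site is strictly farther — so q lies on the Quasar–Rigel Voronoi edge.

Quasar and Rigel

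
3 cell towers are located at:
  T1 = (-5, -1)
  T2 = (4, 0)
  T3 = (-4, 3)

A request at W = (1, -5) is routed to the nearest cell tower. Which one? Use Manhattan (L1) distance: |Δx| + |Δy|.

d(W,T1) = |1−(-5)| + |-5−(-1)| = 6 + 4 = 10
d(W,T2) = |1−4| + |-5−0| = 3 + 5 = 8
d(W,T3) = |1−(-4)| + |-5−3| = 5 + 8 = 13
The smallest is to T2, so W lies in the Voronoi region of T2.

T2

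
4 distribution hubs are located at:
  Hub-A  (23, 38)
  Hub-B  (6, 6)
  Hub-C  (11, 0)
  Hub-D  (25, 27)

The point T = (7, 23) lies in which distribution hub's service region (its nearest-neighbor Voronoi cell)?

Compare squared distances (the ordering matches that of the actual distances):
d²(T, Hub-A) = 256 + 225 = 481
d²(T, Hub-B) = 1 + 289 = 290
d²(T, Hub-C) = 16 + 529 = 545
d²(T, Hub-D) = 324 + 16 = 340
Hub-B is nearest.

Hub-B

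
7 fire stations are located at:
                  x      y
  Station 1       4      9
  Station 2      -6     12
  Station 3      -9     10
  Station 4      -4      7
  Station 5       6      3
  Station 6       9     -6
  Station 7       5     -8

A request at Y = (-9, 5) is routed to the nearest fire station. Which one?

Station 3

Compare squared distances (the ordering matches that of the actual distances):
d²(Y, Station 1) = 169 + 16 = 185
d²(Y, Station 2) = 9 + 49 = 58
d²(Y, Station 3) = 0 + 25 = 25
d²(Y, Station 4) = 25 + 4 = 29
d²(Y, Station 5) = 225 + 4 = 229
d²(Y, Station 6) = 324 + 121 = 445
d²(Y, Station 7) = 196 + 169 = 365
The smallest is to Station 3, so Y lies in the Voronoi region of Station 3.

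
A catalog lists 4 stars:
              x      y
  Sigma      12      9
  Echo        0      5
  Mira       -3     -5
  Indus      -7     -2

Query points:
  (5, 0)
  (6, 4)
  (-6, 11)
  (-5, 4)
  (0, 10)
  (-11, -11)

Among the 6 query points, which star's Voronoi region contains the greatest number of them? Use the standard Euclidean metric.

Echo

(5, 0) — d² to each: Sigma:130, Echo:50, Mira:89, Indus:148 → nearest is Echo
(6, 4) — d² to each: Sigma:61, Echo:37, Mira:162, Indus:205 → nearest is Echo
(-6, 11) — d² to each: Sigma:328, Echo:72, Mira:265, Indus:170 → nearest is Echo
(-5, 4) — d² to each: Sigma:314, Echo:26, Mira:85, Indus:40 → nearest is Echo
(0, 10) — d² to each: Sigma:145, Echo:25, Mira:234, Indus:193 → nearest is Echo
(-11, -11) — d² to each: Sigma:929, Echo:377, Mira:100, Indus:97 → nearest is Indus
Tally — Echo:5, Indus:1. Echo captures the most (5).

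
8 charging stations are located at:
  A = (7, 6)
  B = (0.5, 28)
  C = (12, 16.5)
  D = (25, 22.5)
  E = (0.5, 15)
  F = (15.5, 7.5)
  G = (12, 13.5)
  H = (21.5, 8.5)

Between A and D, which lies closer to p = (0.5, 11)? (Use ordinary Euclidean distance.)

Compare squared distances:
|pA|² = (0.5−7)² + (11−6)² = 42.25 + 25 = 67.25
|pD|² = (0.5−25)² + (11−22.5)² = 600.25 + 132.25 = 732.5
67.25 < 732.5, so A is closer.

A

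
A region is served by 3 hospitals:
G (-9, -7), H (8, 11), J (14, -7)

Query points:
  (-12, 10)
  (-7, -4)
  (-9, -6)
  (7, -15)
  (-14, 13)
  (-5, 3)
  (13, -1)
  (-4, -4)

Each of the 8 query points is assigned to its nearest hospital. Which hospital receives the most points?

G

(-12, 10) — d² to each: G:298, H:401, J:965 → nearest is G
(-7, -4) — d² to each: G:13, H:450, J:450 → nearest is G
(-9, -6) — d² to each: G:1, H:578, J:530 → nearest is G
(7, -15) — d² to each: G:320, H:677, J:113 → nearest is J
(-14, 13) — d² to each: G:425, H:488, J:1184 → nearest is G
(-5, 3) — d² to each: G:116, H:233, J:461 → nearest is G
(13, -1) — d² to each: G:520, H:169, J:37 → nearest is J
(-4, -4) — d² to each: G:34, H:369, J:333 → nearest is G
Tally — G:6, J:2. G captures the most (6).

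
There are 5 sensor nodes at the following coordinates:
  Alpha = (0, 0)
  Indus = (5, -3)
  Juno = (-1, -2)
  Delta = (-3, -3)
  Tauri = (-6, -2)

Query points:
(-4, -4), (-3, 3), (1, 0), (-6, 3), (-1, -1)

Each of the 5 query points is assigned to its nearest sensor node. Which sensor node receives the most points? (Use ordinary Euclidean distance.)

(-4, -4) — d² to each: Alpha:32, Indus:82, Juno:13, Delta:2, Tauri:8 → nearest is Delta
(-3, 3) — d² to each: Alpha:18, Indus:100, Juno:29, Delta:36, Tauri:34 → nearest is Alpha
(1, 0) — d² to each: Alpha:1, Indus:25, Juno:8, Delta:25, Tauri:53 → nearest is Alpha
(-6, 3) — d² to each: Alpha:45, Indus:157, Juno:50, Delta:45, Tauri:25 → nearest is Tauri
(-1, -1) — d² to each: Alpha:2, Indus:40, Juno:1, Delta:8, Tauri:26 → nearest is Juno
Tally — Alpha:2, Juno:1, Delta:1, Tauri:1. Alpha captures the most (2).

Alpha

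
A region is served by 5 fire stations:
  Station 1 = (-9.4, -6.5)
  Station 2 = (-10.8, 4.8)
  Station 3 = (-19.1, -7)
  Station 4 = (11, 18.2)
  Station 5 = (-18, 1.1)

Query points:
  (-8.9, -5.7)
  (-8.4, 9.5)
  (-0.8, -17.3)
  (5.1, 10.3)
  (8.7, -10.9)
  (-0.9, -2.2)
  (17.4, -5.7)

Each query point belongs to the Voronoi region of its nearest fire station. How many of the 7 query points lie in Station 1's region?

4

(-8.9, -5.7) — d² to each: Station 1:0.89, Station 2:113.86, Station 3:105.73, Station 4:967.22, Station 5:129.05 → nearest is Station 1
(-8.4, 9.5) — d² to each: Station 1:257, Station 2:27.85, Station 3:386.74, Station 4:452.05, Station 5:162.72 → nearest is Station 2
(-0.8, -17.3) — d² to each: Station 1:190.6, Station 2:588.41, Station 3:440.98, Station 4:1399.49, Station 5:634.4 → nearest is Station 1
(5.1, 10.3) — d² to each: Station 1:492.49, Station 2:283.06, Station 3:884.93, Station 4:97.22, Station 5:618.25 → nearest is Station 4
(8.7, -10.9) — d² to each: Station 1:346.97, Station 2:626.74, Station 3:788.05, Station 4:852.1, Station 5:856.89 → nearest is Station 1
(-0.9, -2.2) — d² to each: Station 1:90.74, Station 2:147.01, Station 3:354.28, Station 4:557.77, Station 5:303.3 → nearest is Station 1
(17.4, -5.7) — d² to each: Station 1:718.88, Station 2:905.49, Station 3:1333.94, Station 4:612.17, Station 5:1299.4 → nearest is Station 4
4 of the 7 points have Station 1 as nearest.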